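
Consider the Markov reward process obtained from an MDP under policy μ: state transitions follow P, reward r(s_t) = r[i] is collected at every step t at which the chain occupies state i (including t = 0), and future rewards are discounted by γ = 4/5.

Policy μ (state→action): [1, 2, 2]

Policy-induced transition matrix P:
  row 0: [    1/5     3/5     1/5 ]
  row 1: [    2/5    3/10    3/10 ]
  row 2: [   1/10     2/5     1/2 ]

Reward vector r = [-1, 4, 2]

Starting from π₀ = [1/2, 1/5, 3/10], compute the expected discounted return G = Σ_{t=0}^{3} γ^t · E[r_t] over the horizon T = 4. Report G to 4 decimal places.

G = 5.1112

t=0: π = [0.5000, 0.2000, 0.3000], E[r] = 0.9000, γ^t·E[r] = 0.900000, running G = 0.900000
t=1: π = [0.2100, 0.4800, 0.3100], E[r] = 2.3300, γ^t·E[r] = 1.864000, running G = 2.764000
t=2: π = [0.2650, 0.3940, 0.3410], E[r] = 1.9930, γ^t·E[r] = 1.275520, running G = 4.039520
t=3: π = [0.2447, 0.4136, 0.3417], E[r] = 2.0931, γ^t·E[r] = 1.071667, running G = 5.111187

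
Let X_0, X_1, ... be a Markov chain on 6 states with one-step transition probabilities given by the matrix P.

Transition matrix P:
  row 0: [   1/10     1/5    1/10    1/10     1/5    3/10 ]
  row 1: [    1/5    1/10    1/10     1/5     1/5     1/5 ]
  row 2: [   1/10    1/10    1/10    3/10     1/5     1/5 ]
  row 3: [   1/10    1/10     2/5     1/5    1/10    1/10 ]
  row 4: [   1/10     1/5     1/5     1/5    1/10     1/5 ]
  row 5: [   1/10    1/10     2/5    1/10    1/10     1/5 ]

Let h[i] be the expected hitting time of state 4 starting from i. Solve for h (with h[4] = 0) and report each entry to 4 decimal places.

h = [6.1850, 6.1850, 6.2428, 6.7630, 0.0000, 6.7630]

First-step conditioning: h[4] = 0; for i ≠ 4, h[i] = 1 + Σ_k P[i][k]·h[k].
  h[0] = 1 + 1/10·h[0] + 1/5·h[1] + 1/10·h[2] + 1/10·h[3] + 3/10·h[5]
  h[1] = 1 + 1/5·h[0] + 1/10·h[1] + 1/10·h[2] + 1/5·h[3] + 1/5·h[5]
  h[2] = 1 + 1/10·h[0] + 1/10·h[1] + 1/10·h[2] + 3/10·h[3] + 1/5·h[5]
  h[3] = 1 + 1/10·h[0] + 1/10·h[1] + 2/5·h[2] + 1/5·h[3] + 1/10·h[5]
  h[5] = 1 + 1/10·h[0] + 1/10·h[1] + 2/5·h[2] + 1/10·h[3] + 1/5·h[5]
Solving the 5×5 linear system over states ≠ 4 gives exactly h = [1070/173, 1070/173, 1080/173, 1170/173, 0, 1170/173] (h[4] = 0 is the target).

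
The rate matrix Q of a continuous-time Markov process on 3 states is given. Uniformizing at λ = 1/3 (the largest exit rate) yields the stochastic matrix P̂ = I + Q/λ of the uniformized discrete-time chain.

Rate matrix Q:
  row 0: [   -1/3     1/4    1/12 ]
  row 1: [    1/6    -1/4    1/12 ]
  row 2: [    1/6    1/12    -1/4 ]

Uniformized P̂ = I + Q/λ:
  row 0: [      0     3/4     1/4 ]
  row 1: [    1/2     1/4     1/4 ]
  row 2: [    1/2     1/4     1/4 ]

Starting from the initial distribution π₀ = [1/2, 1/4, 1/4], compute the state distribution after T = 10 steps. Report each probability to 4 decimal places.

t=0: π = [0.5000, 0.2500, 0.2500]
t=1: π = [0.2500, 0.5000, 0.2500]
t=2: π = [0.3750, 0.3750, 0.2500]
t=3: π = [0.3125, 0.4375, 0.2500]
t=4: π = [0.3438, 0.4063, 0.2500]
t=5: π = [0.3281, 0.4219, 0.2500]
t=6: π = [0.3359, 0.4141, 0.2500]
t=7: π = [0.3320, 0.4180, 0.2500]
t=8: π = [0.3340, 0.4160, 0.2500]
t=9: π = [0.3330, 0.4170, 0.2500]
t=10: π = [0.3335, 0.4165, 0.2500]

π = [0.3335, 0.4165, 0.2500]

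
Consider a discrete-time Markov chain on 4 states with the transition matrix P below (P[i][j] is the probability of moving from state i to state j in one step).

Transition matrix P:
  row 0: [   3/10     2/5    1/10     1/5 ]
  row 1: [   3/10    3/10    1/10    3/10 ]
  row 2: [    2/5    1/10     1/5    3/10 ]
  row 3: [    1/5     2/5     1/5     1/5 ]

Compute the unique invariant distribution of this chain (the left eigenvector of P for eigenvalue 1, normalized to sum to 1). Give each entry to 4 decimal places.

Balance equations π_j = Σ_i π_i·P[i][j]:
  π_0 = 3/10·π_0 + 3/10·π_1 + 2/5·π_2 + 1/5·π_3
  π_1 = 2/5·π_0 + 3/10·π_1 + 1/10·π_2 + 2/5·π_3
  π_2 = 1/10·π_0 + 1/10·π_1 + 1/5·π_2 + 1/5·π_3
  normalize: π_0 + π_1 + π_2 + π_3 = 1
Solving the linear system gives exactly π = [142/491, 160/491, 68/491, 121/491].

π = [0.2892, 0.3259, 0.1385, 0.2464]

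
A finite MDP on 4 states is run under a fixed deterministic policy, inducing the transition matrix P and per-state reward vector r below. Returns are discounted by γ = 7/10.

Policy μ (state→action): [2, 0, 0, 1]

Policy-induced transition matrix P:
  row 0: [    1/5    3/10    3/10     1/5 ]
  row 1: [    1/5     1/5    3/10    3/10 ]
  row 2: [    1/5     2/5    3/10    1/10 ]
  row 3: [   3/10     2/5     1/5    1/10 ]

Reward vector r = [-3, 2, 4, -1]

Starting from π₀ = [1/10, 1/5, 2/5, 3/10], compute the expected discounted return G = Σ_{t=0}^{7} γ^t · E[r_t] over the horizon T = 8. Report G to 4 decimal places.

t=0: π = [0.1000, 0.2000, 0.4000, 0.3000], E[r] = 1.4000, γ^t·E[r] = 1.400000, running G = 1.400000
t=1: π = [0.2300, 0.3500, 0.2700, 0.1500], E[r] = 0.9400, γ^t·E[r] = 0.658000, running G = 2.058000
t=2: π = [0.2150, 0.3070, 0.2850, 0.1930], E[r] = 0.9160, γ^t·E[r] = 0.448840, running G = 2.506840
t=3: π = [0.2193, 0.3171, 0.2807, 0.1829], E[r] = 0.9162, γ^t·E[r] = 0.314257, running G = 2.821097
t=4: π = [0.2183, 0.3147, 0.2817, 0.1854], E[r] = 0.9159, γ^t·E[r] = 0.219912, running G = 3.041009
t=5: π = [0.2185, 0.3152, 0.2815, 0.1848], E[r] = 0.9160, γ^t·E[r] = 0.153948, running G = 3.194957
t=6: π = [0.2185, 0.3151, 0.2815, 0.1849], E[r] = 0.9160, γ^t·E[r] = 0.107762, running G = 3.302720
t=7: π = [0.2185, 0.3151, 0.2815, 0.1849], E[r] = 0.9160, γ^t·E[r] = 0.075434, running G = 3.378153

G = 3.3782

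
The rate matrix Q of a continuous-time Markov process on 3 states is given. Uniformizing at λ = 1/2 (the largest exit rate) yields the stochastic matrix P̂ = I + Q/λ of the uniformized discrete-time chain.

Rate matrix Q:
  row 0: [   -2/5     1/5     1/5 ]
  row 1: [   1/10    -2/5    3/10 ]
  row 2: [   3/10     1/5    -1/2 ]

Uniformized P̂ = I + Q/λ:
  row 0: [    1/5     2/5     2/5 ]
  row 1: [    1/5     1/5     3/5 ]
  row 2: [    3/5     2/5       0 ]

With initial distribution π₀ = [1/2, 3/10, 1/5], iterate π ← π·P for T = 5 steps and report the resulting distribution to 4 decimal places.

t=0: π = [0.5000, 0.3000, 0.2000]
t=1: π = [0.2800, 0.3400, 0.3800]
t=2: π = [0.3520, 0.3320, 0.3160]
t=3: π = [0.3264, 0.3336, 0.3400]
t=4: π = [0.3360, 0.3333, 0.3307]
t=5: π = [0.3323, 0.3333, 0.3344]

π = [0.3323, 0.3333, 0.3344]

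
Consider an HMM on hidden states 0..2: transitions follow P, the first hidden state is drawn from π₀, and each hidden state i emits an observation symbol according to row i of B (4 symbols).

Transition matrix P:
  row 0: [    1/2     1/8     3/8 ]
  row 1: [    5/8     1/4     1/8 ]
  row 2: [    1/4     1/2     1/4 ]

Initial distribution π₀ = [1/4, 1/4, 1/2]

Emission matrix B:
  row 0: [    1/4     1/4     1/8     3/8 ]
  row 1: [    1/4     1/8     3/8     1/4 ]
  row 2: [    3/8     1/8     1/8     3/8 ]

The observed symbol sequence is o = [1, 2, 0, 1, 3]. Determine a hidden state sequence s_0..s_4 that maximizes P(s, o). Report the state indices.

path = [2, 1, 0, 0, 0]

t=0: δ = [6.250e-02, 3.125e-02, 6.250e-02]  (obs o_0=1)
t=1: δ = [3.906e-03, 1.172e-02, 2.930e-03]  ψ = [0, 2, 0]  (obs o_1=2)
t=2: δ = [1.831e-03, 7.324e-04, 5.493e-04]  ψ = [1, 1, 0]  (obs o_2=0)
t=3: δ = [2.289e-04, 3.433e-05, 8.583e-05]  ψ = [0, 2, 0]  (obs o_3=1)
t=4: δ = [4.292e-05, 1.073e-05, 3.219e-05]  ψ = [0, 2, 0]  (obs o_4=3)
backtrack: best end state = 0; path = [2, 1, 0, 0, 0]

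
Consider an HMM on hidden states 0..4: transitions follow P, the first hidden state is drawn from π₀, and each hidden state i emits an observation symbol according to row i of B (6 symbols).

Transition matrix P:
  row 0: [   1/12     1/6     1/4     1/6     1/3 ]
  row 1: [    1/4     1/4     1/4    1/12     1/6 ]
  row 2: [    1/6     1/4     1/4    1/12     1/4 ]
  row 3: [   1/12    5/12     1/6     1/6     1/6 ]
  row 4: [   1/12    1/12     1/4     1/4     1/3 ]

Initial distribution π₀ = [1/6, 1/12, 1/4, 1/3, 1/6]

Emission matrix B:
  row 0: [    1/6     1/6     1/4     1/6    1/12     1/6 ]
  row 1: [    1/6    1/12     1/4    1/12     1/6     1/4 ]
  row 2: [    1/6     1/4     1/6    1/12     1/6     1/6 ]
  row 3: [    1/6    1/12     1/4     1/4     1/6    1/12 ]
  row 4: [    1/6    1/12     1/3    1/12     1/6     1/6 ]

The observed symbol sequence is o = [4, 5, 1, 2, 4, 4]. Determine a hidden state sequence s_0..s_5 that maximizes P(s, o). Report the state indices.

t=0: δ = [1.389e-02, 1.389e-02, 4.167e-02, 5.556e-02, 2.778e-02]  (obs o_0=4)
t=1: δ = [1.157e-03, 5.787e-03, 1.736e-03, 7.716e-04, 1.736e-03]  ψ = [2, 3, 2, 3, 2]  (obs o_1=5)
t=2: δ = [2.411e-04, 1.206e-04, 3.617e-04, 4.019e-05, 8.038e-05]  ψ = [1, 1, 1, 1, 1]  (obs o_2=1)
t=3: δ = [1.507e-05, 2.261e-05, 1.507e-05, 1.005e-05, 3.014e-05]  ψ = [2, 2, 2, 0, 2]  (obs o_3=2)
t=4: δ = [4.710e-07, 9.419e-07, 1.256e-06, 1.256e-06, 1.674e-06]  ψ = [1, 1, 4, 4, 4]  (obs o_4=4)
t=5: δ = [1.962e-08, 8.721e-08, 6.977e-08, 6.977e-08, 9.303e-08]  ψ = [1, 3, 4, 4, 4]  (obs o_5=4)
backtrack: best end state = 4; path = [3, 1, 2, 4, 4, 4]

path = [3, 1, 2, 4, 4, 4]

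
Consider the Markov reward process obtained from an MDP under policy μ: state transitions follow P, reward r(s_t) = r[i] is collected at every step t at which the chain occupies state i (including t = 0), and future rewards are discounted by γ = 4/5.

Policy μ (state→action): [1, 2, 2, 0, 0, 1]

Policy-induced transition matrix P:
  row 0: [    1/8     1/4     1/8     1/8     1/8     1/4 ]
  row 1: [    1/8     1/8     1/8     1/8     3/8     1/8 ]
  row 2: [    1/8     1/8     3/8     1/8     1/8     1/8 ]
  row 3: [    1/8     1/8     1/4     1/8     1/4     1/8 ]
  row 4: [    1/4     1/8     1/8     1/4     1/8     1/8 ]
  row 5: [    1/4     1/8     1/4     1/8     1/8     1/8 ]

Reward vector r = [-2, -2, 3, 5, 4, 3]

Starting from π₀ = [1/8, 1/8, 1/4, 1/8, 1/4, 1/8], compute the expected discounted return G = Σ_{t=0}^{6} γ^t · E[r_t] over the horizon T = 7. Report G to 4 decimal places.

G = 7.9152

t=0: π = [0.1250, 0.1250, 0.2500, 0.1250, 0.2500, 0.1250], E[r] = 2.2500, γ^t·E[r] = 2.250000, running G = 2.250000
t=1: π = [0.1719, 0.1406, 0.2188, 0.1563, 0.1719, 0.1406], E[r] = 1.9219, γ^t·E[r] = 1.537500, running G = 3.787500
t=2: π = [0.1641, 0.1465, 0.2168, 0.1465, 0.1797, 0.1465], E[r] = 1.9199, γ^t·E[r] = 1.228750, running G = 5.016250
t=3: π = [0.1658, 0.1455, 0.2158, 0.1475, 0.1799, 0.1455], E[r] = 1.9185, γ^t·E[r] = 0.982250, running G = 5.998500
t=4: π = [0.1657, 0.1457, 0.2156, 0.1475, 0.1798, 0.1457], E[r] = 1.9178, γ^t·E[r] = 0.785525, running G = 6.784025
t=5: π = [0.1657, 0.1457, 0.2155, 0.1475, 0.1799, 0.1457], E[r] = 1.9178, γ^t·E[r] = 0.628429, running G = 7.412454
t=6: π = [0.1657, 0.1457, 0.2155, 0.1475, 0.1799, 0.1457], E[r] = 1.9178, γ^t·E[r] = 0.502736, running G = 7.915190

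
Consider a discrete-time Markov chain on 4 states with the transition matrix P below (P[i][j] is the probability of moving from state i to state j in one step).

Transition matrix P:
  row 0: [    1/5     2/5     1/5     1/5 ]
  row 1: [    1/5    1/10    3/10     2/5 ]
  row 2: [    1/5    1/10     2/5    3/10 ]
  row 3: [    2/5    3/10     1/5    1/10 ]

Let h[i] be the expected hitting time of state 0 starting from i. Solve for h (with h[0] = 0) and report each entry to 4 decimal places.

h = [0.0000, 3.8926, 3.9597, 3.2886]

First-step conditioning: h[0] = 0; for i ≠ 0, h[i] = 1 + Σ_k P[i][k]·h[k].
  h[1] = 1 + 1/10·h[1] + 3/10·h[2] + 2/5·h[3]
  h[2] = 1 + 1/10·h[1] + 2/5·h[2] + 3/10·h[3]
  h[3] = 1 + 3/10·h[1] + 1/5·h[2] + 1/10·h[3]
Solving the 3×3 linear system over states ≠ 0 gives exactly h = [0, 580/149, 590/149, 490/149] (h[0] = 0 is the target).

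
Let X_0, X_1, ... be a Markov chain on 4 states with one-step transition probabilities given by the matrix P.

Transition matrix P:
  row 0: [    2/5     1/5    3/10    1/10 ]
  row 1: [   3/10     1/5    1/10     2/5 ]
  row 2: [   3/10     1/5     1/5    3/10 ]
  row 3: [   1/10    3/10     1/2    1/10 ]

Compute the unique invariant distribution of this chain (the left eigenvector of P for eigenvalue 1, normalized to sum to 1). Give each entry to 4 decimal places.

π = [0.2842, 0.2221, 0.2726, 0.2211]

Balance equations π_j = Σ_i π_i·P[i][j]:
  π_0 = 2/5·π_0 + 3/10·π_1 + 3/10·π_2 + 1/10·π_3
  π_1 = 1/5·π_0 + 1/5·π_1 + 1/5·π_2 + 3/10·π_3
  π_2 = 3/10·π_0 + 1/10·π_1 + 1/5·π_2 + 1/2·π_3
  normalize: π_0 + π_1 + π_2 + π_3 = 1
Solving the linear system gives exactly π = [293/1031, 229/1031, 281/1031, 228/1031].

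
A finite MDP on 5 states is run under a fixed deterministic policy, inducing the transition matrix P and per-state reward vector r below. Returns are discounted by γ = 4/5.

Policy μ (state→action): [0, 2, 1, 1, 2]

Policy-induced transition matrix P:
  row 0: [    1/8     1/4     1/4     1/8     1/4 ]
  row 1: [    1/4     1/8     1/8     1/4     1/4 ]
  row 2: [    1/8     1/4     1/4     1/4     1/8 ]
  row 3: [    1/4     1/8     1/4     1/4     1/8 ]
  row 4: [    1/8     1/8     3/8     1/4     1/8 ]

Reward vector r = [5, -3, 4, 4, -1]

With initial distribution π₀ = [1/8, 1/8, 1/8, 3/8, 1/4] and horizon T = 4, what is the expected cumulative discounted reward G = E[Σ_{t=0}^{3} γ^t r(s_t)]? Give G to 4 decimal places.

G = 6.2365

t=0: π = [0.1250, 0.1250, 0.1250, 0.3750, 0.2500], E[r] = 2.0000, γ^t·E[r] = 2.000000, running G = 2.000000
t=1: π = [0.1875, 0.1563, 0.2656, 0.2344, 0.1563], E[r] = 2.3125, γ^t·E[r] = 1.850000, running G = 3.850000
t=2: π = [0.1738, 0.1816, 0.2500, 0.2266, 0.1680], E[r] = 2.0625, γ^t·E[r] = 1.320000, running G = 5.170000
t=3: π = [0.1760, 0.1780, 0.2483, 0.2283, 0.1694], E[r] = 2.0830, γ^t·E[r] = 1.066500, running G = 6.236500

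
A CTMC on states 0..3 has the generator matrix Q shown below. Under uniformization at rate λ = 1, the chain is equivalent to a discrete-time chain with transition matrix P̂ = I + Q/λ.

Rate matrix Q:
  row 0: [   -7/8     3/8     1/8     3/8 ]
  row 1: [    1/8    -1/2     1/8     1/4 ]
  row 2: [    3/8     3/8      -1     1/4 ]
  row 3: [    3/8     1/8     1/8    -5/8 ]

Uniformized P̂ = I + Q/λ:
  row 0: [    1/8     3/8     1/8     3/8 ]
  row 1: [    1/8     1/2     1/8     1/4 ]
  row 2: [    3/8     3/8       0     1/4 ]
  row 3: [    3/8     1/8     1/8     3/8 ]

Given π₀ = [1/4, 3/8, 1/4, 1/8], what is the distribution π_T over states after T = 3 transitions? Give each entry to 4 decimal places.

t=0: π = [0.2500, 0.3750, 0.2500, 0.1250]
t=1: π = [0.2188, 0.3906, 0.0938, 0.2969]
t=2: π = [0.2227, 0.3496, 0.1133, 0.3145]
t=3: π = [0.2319, 0.3401, 0.1108, 0.3171]

π = [0.2319, 0.3401, 0.1108, 0.3171]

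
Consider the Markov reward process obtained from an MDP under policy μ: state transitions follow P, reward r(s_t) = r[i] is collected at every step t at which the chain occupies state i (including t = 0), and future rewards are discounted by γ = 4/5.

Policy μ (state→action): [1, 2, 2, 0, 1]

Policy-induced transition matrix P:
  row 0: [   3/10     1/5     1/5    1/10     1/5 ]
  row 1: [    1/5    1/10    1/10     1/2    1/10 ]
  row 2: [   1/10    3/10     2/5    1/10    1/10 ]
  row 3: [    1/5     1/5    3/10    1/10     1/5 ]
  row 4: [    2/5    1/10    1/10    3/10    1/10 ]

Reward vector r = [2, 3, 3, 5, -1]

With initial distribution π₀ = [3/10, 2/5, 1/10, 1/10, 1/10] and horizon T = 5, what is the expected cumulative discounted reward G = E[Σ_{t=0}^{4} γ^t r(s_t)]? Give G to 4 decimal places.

t=0: π = [0.3000, 0.4000, 0.1000, 0.1000, 0.1000], E[r] = 2.5000, γ^t·E[r] = 2.500000, running G = 2.500000
t=1: π = [0.2400, 0.1600, 0.1800, 0.2800, 0.1400], E[r] = 2.7600, γ^t·E[r] = 2.208000, running G = 4.708000
t=2: π = [0.2340, 0.1880, 0.2340, 0.1920, 0.1520], E[r] = 2.5420, γ^t·E[r] = 1.626880, running G = 6.334880
t=3: π = [0.2304, 0.1894, 0.2320, 0.2056, 0.1426], E[r] = 2.6104, γ^t·E[r] = 1.336525, running G = 7.671405
t=4: π = [0.2284, 0.1900, 0.2338, 0.2043, 0.1436], E[r] = 2.6058, γ^t·E[r] = 1.067336, running G = 8.738740

G = 8.7387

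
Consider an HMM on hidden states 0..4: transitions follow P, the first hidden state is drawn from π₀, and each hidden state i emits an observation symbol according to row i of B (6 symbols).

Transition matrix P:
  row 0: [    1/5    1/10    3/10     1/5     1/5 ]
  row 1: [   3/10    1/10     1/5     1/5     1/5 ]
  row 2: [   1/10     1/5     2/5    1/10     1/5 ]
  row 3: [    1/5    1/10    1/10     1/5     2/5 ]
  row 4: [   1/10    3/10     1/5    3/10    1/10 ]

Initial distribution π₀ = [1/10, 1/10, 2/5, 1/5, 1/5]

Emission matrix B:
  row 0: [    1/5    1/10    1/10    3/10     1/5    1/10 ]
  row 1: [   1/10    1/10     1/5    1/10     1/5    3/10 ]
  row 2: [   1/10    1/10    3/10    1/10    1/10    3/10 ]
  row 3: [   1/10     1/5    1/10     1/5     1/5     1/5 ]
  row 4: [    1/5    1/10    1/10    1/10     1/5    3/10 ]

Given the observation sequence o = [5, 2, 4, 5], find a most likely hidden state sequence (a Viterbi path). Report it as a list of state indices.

path = [2, 2, 2, 2]

t=0: δ = [1.000e-02, 3.000e-02, 1.200e-01, 4.000e-02, 6.000e-02]  (obs o_0=5)
t=1: δ = [1.200e-03, 4.800e-03, 1.440e-02, 1.800e-03, 2.400e-03]  ψ = [2, 2, 2, 4, 2]  (obs o_1=2)
t=2: δ = [2.880e-04, 5.760e-04, 5.760e-04, 2.880e-04, 5.760e-04]  ψ = [1, 2, 2, 2, 2]  (obs o_2=4)
t=3: δ = [1.728e-05, 5.184e-05, 6.912e-05, 3.456e-05, 3.456e-05]  ψ = [1, 4, 2, 4, 1]  (obs o_3=5)
backtrack: best end state = 2; path = [2, 2, 2, 2]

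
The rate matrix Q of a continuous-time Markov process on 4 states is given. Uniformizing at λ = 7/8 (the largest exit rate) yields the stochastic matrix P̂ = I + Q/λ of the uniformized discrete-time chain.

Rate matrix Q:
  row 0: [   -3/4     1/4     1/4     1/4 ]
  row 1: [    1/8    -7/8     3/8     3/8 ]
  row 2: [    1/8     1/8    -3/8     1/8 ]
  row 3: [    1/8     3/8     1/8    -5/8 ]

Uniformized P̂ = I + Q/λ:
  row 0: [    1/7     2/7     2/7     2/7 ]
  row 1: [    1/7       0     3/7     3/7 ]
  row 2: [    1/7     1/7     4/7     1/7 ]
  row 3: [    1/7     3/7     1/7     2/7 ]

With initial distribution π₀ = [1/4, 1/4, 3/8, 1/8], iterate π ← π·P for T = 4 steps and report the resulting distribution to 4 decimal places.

t=0: π = [0.2500, 0.2500, 0.3750, 0.1250]
t=1: π = [0.1429, 0.1786, 0.4107, 0.2679]
t=2: π = [0.1429, 0.2143, 0.3903, 0.2526]
t=3: π = [0.1429, 0.2048, 0.3918, 0.2606]
t=4: π = [0.1429, 0.2085, 0.3897, 0.2590]

π = [0.1429, 0.2085, 0.3897, 0.2590]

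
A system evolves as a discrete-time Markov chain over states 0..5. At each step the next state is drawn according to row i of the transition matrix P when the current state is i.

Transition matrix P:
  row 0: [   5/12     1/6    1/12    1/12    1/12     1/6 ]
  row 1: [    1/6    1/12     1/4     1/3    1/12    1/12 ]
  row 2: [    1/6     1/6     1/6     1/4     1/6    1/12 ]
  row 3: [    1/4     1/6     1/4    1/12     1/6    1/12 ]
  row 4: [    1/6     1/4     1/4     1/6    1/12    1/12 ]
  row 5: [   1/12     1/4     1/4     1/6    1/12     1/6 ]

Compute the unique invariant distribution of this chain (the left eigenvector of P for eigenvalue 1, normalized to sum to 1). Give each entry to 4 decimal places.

π = [0.2295, 0.1712, 0.1955, 0.1776, 0.1144, 0.1118]

Balance equations π_j = Σ_i π_i·P[i][j]:
  π_0 = 5/12·π_0 + 1/6·π_1 + 1/6·π_2 + 1/4·π_3 + 1/6·π_4 + 1/12·π_5
  π_1 = 1/6·π_0 + 1/12·π_1 + 1/6·π_2 + 1/6·π_3 + 1/4·π_4 + 1/4·π_5
  π_2 = 1/12·π_0 + 1/4·π_1 + 1/6·π_2 + 1/4·π_3 + 1/4·π_4 + 1/4·π_5
  π_3 = 1/12·π_0 + 1/3·π_1 + 1/4·π_2 + 1/12·π_3 + 1/6·π_4 + 1/6·π_5
  π_4 = 1/12·π_0 + 1/12·π_1 + 1/6·π_2 + 1/6·π_3 + 1/12·π_4 + 1/12·π_5
  normalize: π_0 + π_1 + π_2 + π_3 + π_4 + π_5 = 1
Solving the linear system gives exactly π = [27745/120876, 41399/241752, 11813/60438, 5366/30219, 27661/241752, 13511/120876].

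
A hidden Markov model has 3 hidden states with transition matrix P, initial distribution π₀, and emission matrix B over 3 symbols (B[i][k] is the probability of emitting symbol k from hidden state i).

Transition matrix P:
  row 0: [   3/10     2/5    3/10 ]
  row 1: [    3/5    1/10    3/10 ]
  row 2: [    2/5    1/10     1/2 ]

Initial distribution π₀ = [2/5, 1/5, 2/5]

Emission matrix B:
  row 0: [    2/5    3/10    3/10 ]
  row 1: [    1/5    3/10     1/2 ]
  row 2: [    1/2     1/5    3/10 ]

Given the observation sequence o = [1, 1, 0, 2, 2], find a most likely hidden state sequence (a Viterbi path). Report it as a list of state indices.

path = [0, 1, 0, 1, 0]

t=0: δ = [1.200e-01, 6.000e-02, 8.000e-02]  (obs o_0=1)
t=1: δ = [1.080e-02, 1.440e-02, 8.000e-03]  ψ = [0, 0, 2]  (obs o_1=1)
t=2: δ = [3.456e-03, 8.640e-04, 2.160e-03]  ψ = [1, 0, 1]  (obs o_2=0)
t=3: δ = [3.110e-04, 6.912e-04, 3.240e-04]  ψ = [0, 0, 2]  (obs o_3=2)
t=4: δ = [1.244e-04, 6.221e-05, 6.221e-05]  ψ = [1, 0, 1]  (obs o_4=2)
backtrack: best end state = 0; path = [0, 1, 0, 1, 0]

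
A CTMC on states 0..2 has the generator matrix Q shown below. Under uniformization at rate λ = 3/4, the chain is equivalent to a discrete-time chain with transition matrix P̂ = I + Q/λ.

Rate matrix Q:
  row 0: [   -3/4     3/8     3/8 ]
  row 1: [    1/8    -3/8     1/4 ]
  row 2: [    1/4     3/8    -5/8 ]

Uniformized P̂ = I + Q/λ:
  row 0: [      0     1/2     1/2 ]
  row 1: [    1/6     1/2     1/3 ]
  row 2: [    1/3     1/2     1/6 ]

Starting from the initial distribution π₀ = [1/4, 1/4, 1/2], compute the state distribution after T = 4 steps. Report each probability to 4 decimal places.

π = [0.1867, 0.5000, 0.3133]

t=0: π = [0.2500, 0.2500, 0.5000]
t=1: π = [0.2083, 0.5000, 0.2917]
t=2: π = [0.1806, 0.5000, 0.3194]
t=3: π = [0.1898, 0.5000, 0.3102]
t=4: π = [0.1867, 0.5000, 0.3133]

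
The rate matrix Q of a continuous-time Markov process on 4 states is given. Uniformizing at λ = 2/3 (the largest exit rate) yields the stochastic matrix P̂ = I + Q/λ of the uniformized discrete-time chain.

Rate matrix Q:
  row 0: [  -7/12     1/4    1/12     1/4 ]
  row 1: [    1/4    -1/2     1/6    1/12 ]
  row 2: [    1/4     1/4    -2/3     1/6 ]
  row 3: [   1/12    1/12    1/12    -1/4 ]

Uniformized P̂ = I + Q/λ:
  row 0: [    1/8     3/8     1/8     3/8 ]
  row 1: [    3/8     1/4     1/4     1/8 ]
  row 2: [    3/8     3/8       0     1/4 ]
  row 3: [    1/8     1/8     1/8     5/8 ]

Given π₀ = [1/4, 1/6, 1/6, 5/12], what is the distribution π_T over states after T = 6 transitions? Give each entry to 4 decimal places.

t=0: π = [0.2500, 0.1667, 0.1667, 0.4167]
t=1: π = [0.2083, 0.2500, 0.1250, 0.4167]
t=2: π = [0.2188, 0.2396, 0.1406, 0.4010]
t=3: π = [0.2201, 0.2448, 0.1374, 0.3978]
t=4: π = [0.2205, 0.2450, 0.1384, 0.3961]
t=5: π = [0.2208, 0.2454, 0.1383, 0.3955]
t=6: π = [0.2209, 0.2455, 0.1384, 0.3952]

π = [0.2209, 0.2455, 0.1384, 0.3952]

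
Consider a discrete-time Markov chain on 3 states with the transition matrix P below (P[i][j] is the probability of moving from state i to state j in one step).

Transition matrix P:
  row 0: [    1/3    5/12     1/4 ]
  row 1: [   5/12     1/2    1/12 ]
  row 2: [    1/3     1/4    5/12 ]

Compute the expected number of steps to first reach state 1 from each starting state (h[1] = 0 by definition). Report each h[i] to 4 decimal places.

First-step conditioning: h[1] = 0; for i ≠ 1, h[i] = 1 + Σ_k P[i][k]·h[k].
  h[0] = 1 + 1/3·h[0] + 1/4·h[2]
  h[2] = 1 + 1/3·h[0] + 5/12·h[2]
Solving the 2×2 linear system over states ≠ 1 gives exactly h = [30/11, 0, 36/11] (h[1] = 0 is the target).

h = [2.7273, 0.0000, 3.2727]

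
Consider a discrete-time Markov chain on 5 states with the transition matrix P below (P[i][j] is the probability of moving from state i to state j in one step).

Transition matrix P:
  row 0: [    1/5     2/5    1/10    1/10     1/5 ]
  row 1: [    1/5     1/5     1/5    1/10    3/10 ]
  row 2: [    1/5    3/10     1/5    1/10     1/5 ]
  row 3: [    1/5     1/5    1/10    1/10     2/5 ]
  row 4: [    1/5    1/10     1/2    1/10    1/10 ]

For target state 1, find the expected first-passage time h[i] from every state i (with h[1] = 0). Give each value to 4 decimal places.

First-step conditioning: h[1] = 0; for i ≠ 1, h[i] = 1 + Σ_k P[i][k]·h[k].
  h[0] = 1 + 1/5·h[0] + 1/10·h[2] + 1/10·h[3] + 1/5·h[4]
  h[2] = 1 + 1/5·h[0] + 1/5·h[2] + 1/10·h[3] + 1/5·h[4]
  h[3] = 1 + 1/5·h[0] + 1/10·h[2] + 1/10·h[3] + 2/5·h[4]
  h[4] = 1 + 1/5·h[0] + 1/2·h[2] + 1/10·h[3] + 1/10·h[4]
Solving the 4×4 linear system over states ≠ 1 gives exactly h = [10/3, 0, 100/27, 1250/297, 1300/297] (h[1] = 0 is the target).

h = [3.3333, 0.0000, 3.7037, 4.2088, 4.3771]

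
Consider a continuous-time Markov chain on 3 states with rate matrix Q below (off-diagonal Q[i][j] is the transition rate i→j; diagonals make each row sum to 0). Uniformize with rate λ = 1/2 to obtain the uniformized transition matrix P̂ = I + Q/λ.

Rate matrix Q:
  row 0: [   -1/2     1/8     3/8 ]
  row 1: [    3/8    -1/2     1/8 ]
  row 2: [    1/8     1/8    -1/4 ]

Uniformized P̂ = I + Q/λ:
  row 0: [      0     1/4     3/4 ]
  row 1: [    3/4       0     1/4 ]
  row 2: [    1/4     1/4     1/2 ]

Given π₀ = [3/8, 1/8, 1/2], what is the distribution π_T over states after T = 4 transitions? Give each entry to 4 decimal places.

t=0: π = [0.3750, 0.1250, 0.5000]
t=1: π = [0.2188, 0.2188, 0.5625]
t=2: π = [0.3047, 0.1953, 0.5000]
t=3: π = [0.2715, 0.2012, 0.5273]
t=4: π = [0.2827, 0.1997, 0.5176]

π = [0.2827, 0.1997, 0.5176]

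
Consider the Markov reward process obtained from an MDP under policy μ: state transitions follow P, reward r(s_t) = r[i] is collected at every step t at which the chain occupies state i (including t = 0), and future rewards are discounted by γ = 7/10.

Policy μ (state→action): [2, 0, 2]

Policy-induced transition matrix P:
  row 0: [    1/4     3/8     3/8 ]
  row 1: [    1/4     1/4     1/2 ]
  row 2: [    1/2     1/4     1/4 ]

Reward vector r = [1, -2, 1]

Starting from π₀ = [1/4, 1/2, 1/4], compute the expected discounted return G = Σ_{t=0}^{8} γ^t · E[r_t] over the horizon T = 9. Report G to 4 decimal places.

G = -0.2037

t=0: π = [0.2500, 0.5000, 0.2500], E[r] = -0.5000, γ^t·E[r] = -0.500000, running G = -0.500000
t=1: π = [0.3125, 0.2813, 0.4063], E[r] = 0.1563, γ^t·E[r] = 0.109375, running G = -0.390625
t=2: π = [0.3516, 0.2891, 0.3594], E[r] = 0.1328, γ^t·E[r] = 0.065078, running G = -0.325547
t=3: π = [0.3398, 0.2939, 0.3662], E[r] = 0.1182, γ^t·E[r] = 0.040530, running G = -0.285017
t=4: π = [0.3416, 0.2925, 0.3660], E[r] = 0.1226, γ^t·E[r] = 0.029426, running G = -0.255590
t=5: π = [0.3415, 0.2927, 0.3658], E[r] = 0.1219, γ^t·E[r] = 0.020491, running G = -0.235100
t=6: π = [0.3415, 0.2927, 0.3659], E[r] = 0.1219, γ^t·E[r] = 0.014346, running G = -0.220753
t=7: π = [0.3415, 0.2927, 0.3659], E[r] = 0.1220, γ^t·E[r] = 0.010044, running G = -0.210710
t=8: π = [0.3415, 0.2927, 0.3659], E[r] = 0.1220, γ^t·E[r] = 0.007030, running G = -0.203680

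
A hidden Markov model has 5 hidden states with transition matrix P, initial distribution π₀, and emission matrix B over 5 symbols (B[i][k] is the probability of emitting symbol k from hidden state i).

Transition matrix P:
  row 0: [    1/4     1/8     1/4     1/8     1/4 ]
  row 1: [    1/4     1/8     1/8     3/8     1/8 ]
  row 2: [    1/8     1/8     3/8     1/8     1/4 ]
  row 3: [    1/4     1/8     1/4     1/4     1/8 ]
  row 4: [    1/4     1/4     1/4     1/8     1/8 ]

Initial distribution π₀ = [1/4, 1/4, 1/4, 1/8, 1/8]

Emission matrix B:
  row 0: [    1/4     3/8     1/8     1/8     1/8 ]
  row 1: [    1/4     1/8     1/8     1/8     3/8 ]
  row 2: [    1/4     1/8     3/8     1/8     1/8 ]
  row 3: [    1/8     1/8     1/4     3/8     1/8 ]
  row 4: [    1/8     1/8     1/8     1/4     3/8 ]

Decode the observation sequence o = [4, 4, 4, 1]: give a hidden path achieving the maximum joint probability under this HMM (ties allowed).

t=0: δ = [3.125e-02, 9.375e-02, 3.125e-02, 1.562e-02, 4.688e-02]  (obs o_0=4)
t=1: δ = [2.930e-03, 4.395e-03, 1.465e-03, 4.395e-03, 4.395e-03]  ψ = [1, 1, 1, 1, 1]  (obs o_1=4)
t=2: δ = [1.373e-04, 4.120e-04, 1.373e-04, 2.060e-04, 2.747e-04]  ψ = [1, 4, 3, 1, 0]  (obs o_2=4)
t=3: δ = [3.862e-05, 8.583e-06, 8.583e-06, 1.931e-05, 6.437e-06]  ψ = [1, 4, 4, 1, 1]  (obs o_3=1)
backtrack: best end state = 0; path = [1, 4, 1, 0]

path = [1, 4, 1, 0]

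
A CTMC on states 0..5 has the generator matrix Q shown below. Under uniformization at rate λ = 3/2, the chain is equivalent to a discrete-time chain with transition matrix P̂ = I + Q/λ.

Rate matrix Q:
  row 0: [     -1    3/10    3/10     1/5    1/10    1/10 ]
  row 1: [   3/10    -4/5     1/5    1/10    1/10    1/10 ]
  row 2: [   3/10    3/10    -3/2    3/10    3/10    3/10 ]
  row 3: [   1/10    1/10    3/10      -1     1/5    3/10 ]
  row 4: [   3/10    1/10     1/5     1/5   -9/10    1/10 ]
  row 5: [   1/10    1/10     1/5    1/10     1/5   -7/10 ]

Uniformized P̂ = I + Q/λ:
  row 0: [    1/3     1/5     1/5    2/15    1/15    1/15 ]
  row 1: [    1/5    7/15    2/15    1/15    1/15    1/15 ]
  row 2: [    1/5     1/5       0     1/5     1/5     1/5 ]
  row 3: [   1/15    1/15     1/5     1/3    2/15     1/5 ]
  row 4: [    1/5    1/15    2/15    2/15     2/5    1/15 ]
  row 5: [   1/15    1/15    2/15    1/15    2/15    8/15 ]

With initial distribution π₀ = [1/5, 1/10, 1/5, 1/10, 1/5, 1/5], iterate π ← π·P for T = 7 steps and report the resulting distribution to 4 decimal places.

t=0: π = [0.2000, 0.1000, 0.2000, 0.1000, 0.2000, 0.2000]
t=1: π = [0.1867, 0.1600, 0.1267, 0.1467, 0.1800, 0.2000]
t=2: π = [0.1787, 0.1724, 0.1387, 0.1471, 0.1667, 0.1964]
t=3: π = [0.1780, 0.1780, 0.1366, 0.1474, 0.1636, 0.1964]
t=4: π = [0.1779, 0.1798, 0.1368, 0.1470, 0.1623, 0.1962]
t=5: π = [0.1780, 0.1805, 0.1367, 0.1468, 0.1619, 0.1961]
t=6: π = [0.1780, 0.1808, 0.1367, 0.1467, 0.1617, 0.1960]
t=7: π = [0.1780, 0.1810, 0.1367, 0.1467, 0.1617, 0.1959]

π = [0.1780, 0.1810, 0.1367, 0.1467, 0.1617, 0.1959]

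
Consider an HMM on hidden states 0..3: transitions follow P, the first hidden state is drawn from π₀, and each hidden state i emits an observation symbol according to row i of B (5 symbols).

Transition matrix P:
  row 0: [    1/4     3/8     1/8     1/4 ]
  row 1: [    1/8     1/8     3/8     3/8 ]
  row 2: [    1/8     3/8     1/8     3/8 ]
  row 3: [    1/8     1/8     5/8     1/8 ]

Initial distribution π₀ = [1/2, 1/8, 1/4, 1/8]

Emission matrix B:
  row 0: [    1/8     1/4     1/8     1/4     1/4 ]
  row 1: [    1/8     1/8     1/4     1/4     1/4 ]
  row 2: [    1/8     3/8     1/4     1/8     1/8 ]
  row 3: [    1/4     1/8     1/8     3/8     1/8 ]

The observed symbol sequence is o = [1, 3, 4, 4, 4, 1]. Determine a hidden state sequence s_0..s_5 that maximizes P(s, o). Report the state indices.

t=0: δ = [1.250e-01, 1.562e-02, 9.375e-02, 1.562e-02]  (obs o_0=1)
t=1: δ = [7.812e-03, 1.172e-02, 1.953e-03, 1.318e-02]  ψ = [0, 0, 0, 2]  (obs o_1=3)
t=2: δ = [4.883e-04, 7.324e-04, 1.030e-03, 5.493e-04]  ψ = [0, 0, 3, 1]  (obs o_2=4)
t=3: δ = [3.219e-05, 9.656e-05, 4.292e-05, 4.828e-05]  ψ = [2, 2, 3, 2]  (obs o_3=4)
t=4: δ = [3.017e-06, 4.023e-06, 4.526e-06, 4.526e-06]  ψ = [1, 2, 1, 1]  (obs o_4=4)
t=5: δ = [1.886e-07, 2.122e-07, 1.061e-06, 2.122e-07]  ψ = [0, 2, 3, 2]  (obs o_5=1)
backtrack: best end state = 2; path = [2, 3, 2, 1, 3, 2]

path = [2, 3, 2, 1, 3, 2]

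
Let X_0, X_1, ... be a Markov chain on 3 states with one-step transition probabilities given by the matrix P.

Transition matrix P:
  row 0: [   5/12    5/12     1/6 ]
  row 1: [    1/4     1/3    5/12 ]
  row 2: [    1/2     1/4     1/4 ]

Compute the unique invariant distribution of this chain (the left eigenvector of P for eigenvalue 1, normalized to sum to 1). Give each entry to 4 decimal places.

π = [0.3826, 0.3423, 0.2752]

Balance equations π_j = Σ_i π_i·P[i][j]:
  π_0 = 5/12·π_0 + 1/4·π_1 + 1/2·π_2
  π_1 = 5/12·π_0 + 1/3·π_1 + 1/4·π_2
  normalize: π_0 + π_1 + π_2 = 1
Solving the linear system gives exactly π = [57/149, 51/149, 41/149].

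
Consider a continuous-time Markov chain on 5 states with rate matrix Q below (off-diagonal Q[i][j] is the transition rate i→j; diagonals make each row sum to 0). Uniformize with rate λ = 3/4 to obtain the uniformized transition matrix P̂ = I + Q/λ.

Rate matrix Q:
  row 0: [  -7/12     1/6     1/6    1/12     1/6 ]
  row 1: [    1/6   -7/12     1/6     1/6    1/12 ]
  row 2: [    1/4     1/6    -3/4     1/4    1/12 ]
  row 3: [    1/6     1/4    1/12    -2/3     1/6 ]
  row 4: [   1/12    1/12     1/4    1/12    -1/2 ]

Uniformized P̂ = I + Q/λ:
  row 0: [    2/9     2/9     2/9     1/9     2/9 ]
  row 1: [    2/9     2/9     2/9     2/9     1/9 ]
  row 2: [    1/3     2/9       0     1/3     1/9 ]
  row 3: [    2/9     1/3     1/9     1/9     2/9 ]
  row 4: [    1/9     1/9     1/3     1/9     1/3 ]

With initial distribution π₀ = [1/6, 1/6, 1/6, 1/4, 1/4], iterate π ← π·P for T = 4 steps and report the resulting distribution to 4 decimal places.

π = [0.2204, 0.2197, 0.1840, 0.1763, 0.1996]

t=0: π = [0.1667, 0.1667, 0.1667, 0.2500, 0.2500]
t=1: π = [0.2130, 0.2222, 0.1852, 0.1667, 0.2130]
t=2: π = [0.2191, 0.2171, 0.1862, 0.1770, 0.2006]
t=3: π = [0.2206, 0.2196, 0.1835, 0.1766, 0.1997]
t=4: π = [0.2204, 0.2197, 0.1840, 0.1763, 0.1996]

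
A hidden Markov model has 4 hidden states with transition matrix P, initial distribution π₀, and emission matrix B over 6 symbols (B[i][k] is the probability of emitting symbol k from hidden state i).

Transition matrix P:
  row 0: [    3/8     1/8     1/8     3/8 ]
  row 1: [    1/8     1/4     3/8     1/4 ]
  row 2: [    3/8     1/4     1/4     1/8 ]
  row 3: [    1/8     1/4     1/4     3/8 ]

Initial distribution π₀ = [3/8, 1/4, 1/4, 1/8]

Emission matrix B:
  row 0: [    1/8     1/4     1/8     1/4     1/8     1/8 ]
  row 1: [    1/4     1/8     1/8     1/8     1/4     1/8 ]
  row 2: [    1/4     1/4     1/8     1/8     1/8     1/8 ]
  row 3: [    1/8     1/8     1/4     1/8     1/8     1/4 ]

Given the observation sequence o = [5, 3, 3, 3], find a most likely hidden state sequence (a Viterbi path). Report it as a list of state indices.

path = [0, 0, 0, 0]

t=0: δ = [4.688e-02, 3.125e-02, 3.125e-02, 3.125e-02]  (obs o_0=5)
t=1: δ = [4.395e-03, 9.766e-04, 1.465e-03, 2.197e-03]  ψ = [0, 1, 1, 0]  (obs o_1=3)
t=2: δ = [4.120e-04, 6.866e-05, 6.866e-05, 2.060e-04]  ψ = [0, 0, 0, 0]  (obs o_2=3)
t=3: δ = [3.862e-05, 6.437e-06, 6.437e-06, 1.931e-05]  ψ = [0, 0, 0, 0]  (obs o_3=3)
backtrack: best end state = 0; path = [0, 0, 0, 0]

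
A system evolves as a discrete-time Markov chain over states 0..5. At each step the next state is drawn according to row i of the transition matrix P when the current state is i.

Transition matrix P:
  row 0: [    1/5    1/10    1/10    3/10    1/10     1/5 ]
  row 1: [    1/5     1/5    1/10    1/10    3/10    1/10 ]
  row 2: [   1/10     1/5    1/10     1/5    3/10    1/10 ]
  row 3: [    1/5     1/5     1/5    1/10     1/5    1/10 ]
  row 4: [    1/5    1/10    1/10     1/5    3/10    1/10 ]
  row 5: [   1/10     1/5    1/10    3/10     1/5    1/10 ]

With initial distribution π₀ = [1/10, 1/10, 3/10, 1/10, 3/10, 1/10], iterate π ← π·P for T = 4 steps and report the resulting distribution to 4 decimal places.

π = [0.1763, 0.1590, 0.1195, 0.1941, 0.2335, 0.1176]

t=0: π = [0.1000, 0.1000, 0.3000, 0.1000, 0.3000, 0.1000]
t=1: π = [0.1600, 0.1600, 0.1100, 0.2000, 0.2600, 0.1100]
t=2: π = [0.1780, 0.1580, 0.1200, 0.1910, 0.2370, 0.1160]
t=3: π = [0.1764, 0.1585, 0.1191, 0.1945, 0.2337, 0.1178]
t=4: π = [0.1763, 0.1590, 0.1195, 0.1941, 0.2335, 0.1176]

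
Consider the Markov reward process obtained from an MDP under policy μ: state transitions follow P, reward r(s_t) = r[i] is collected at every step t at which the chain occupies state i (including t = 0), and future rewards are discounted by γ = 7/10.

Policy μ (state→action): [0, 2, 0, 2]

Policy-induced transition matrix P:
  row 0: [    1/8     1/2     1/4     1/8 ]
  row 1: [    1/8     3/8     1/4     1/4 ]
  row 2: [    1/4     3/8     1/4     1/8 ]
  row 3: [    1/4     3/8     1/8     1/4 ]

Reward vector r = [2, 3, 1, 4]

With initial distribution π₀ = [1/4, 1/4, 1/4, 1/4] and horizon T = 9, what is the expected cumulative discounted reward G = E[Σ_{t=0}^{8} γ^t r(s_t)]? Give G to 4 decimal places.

G = 8.1473

t=0: π = [0.2500, 0.2500, 0.2500, 0.2500], E[r] = 2.5000, γ^t·E[r] = 2.500000, running G = 2.500000
t=1: π = [0.1875, 0.4063, 0.2188, 0.1875], E[r] = 2.5625, γ^t·E[r] = 1.793750, running G = 4.293750
t=2: π = [0.1758, 0.3984, 0.2266, 0.1992], E[r] = 2.5703, γ^t·E[r] = 1.259453, running G = 5.553203
t=3: π = [0.1782, 0.3970, 0.2251, 0.1997], E[r] = 2.5713, γ^t·E[r] = 0.881952, running G = 6.435155
t=4: π = [0.1781, 0.3973, 0.2250, 0.1996], E[r] = 2.5714, γ^t·E[r] = 0.617396, running G = 7.052551
t=5: π = [0.1781, 0.3973, 0.2251, 0.1996], E[r] = 2.5714, γ^t·E[r] = 0.432180, running G = 7.484731
t=6: π = [0.1781, 0.3973, 0.2250, 0.1996], E[r] = 2.5714, γ^t·E[r] = 0.302526, running G = 7.787257
t=7: π = [0.1781, 0.3973, 0.2250, 0.1996], E[r] = 2.5714, γ^t·E[r] = 0.211768, running G = 7.999025
t=8: π = [0.1781, 0.3973, 0.2250, 0.1996], E[r] = 2.5714, γ^t·E[r] = 0.148238, running G = 8.147263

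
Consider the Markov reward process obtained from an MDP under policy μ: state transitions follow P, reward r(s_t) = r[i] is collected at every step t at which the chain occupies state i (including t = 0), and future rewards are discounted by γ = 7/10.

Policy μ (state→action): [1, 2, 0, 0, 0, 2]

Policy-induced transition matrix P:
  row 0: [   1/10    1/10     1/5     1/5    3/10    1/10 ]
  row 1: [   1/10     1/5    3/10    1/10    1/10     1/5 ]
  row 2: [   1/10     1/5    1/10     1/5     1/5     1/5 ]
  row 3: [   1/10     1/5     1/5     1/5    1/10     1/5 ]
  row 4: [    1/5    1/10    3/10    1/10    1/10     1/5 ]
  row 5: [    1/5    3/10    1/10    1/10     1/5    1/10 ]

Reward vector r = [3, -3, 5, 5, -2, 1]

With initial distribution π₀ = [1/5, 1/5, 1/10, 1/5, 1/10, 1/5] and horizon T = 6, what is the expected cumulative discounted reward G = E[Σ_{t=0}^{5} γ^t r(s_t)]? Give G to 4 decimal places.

t=0: π = [0.2000, 0.2000, 0.1000, 0.2000, 0.1000, 0.2000], E[r] = 1.5000, γ^t·E[r] = 1.500000, running G = 1.500000
t=1: π = [0.1300, 0.1900, 0.2000, 0.1500, 0.1700, 0.1600], E[r] = 1.3900, γ^t·E[r] = 0.973000, running G = 2.473000
t=2: π = [0.1330, 0.1860, 0.2000, 0.1480, 0.1620, 0.1710], E[r] = 1.4280, γ^t·E[r] = 0.699720, running G = 3.172720
t=3: π = [0.1333, 0.1876, 0.1977, 0.1481, 0.1637, 0.1696], E[r] = 1.4083, γ^t·E[r] = 0.483047, running G = 3.655767
t=4: π = [0.1333, 0.1873, 0.1984, 0.1479, 0.1634, 0.1697], E[r] = 1.4127, γ^t·E[r] = 0.339187, running G = 3.994954
t=5: π = [0.1333, 0.1873, 0.1983, 0.1480, 0.1635, 0.1697], E[r] = 1.4119, γ^t·E[r] = 0.237292, running G = 4.232246

G = 4.2322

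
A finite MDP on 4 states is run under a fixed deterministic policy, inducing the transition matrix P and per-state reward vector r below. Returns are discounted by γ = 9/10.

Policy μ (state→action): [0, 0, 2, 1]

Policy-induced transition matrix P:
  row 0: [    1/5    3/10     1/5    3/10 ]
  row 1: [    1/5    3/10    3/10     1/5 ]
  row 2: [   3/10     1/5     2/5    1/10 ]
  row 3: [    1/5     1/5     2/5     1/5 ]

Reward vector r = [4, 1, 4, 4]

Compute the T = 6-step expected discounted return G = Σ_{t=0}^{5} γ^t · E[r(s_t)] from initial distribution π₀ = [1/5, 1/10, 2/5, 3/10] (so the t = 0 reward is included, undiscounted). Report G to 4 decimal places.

G = 15.7505

t=0: π = [0.2000, 0.1000, 0.4000, 0.3000], E[r] = 3.7000, γ^t·E[r] = 3.700000, running G = 3.700000
t=1: π = [0.2400, 0.2300, 0.3500, 0.1800], E[r] = 3.3100, γ^t·E[r] = 2.979000, running G = 6.679000
t=2: π = [0.2350, 0.2470, 0.3290, 0.1890], E[r] = 3.2590, γ^t·E[r] = 2.639790, running G = 9.318790
t=3: π = [0.2329, 0.2482, 0.3283, 0.1906], E[r] = 3.2554, γ^t·E[r] = 2.373187, running G = 11.691977
t=4: π = [0.2328, 0.2481, 0.3286, 0.1905], E[r] = 3.2557, γ^t·E[r] = 2.136045, running G = 13.828022
t=5: π = [0.2329, 0.2481, 0.3286, 0.1904], E[r] = 3.2557, γ^t·E[r] = 1.922469, running G = 15.750491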